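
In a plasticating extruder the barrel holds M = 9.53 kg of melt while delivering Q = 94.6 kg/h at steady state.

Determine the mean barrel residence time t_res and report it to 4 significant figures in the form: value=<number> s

value=362.7 s

Q_s = Q / 3600 = 94.6 / 3600 = 0.0262778 kg/s
t_res = M / Q_s = 9.53 ÷ 0.0262778 = 362.664 s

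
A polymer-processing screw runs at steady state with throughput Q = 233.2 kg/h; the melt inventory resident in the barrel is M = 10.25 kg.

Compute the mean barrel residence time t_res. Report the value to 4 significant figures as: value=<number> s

value=158.2 s

Convert throughput: Q = 233.2 kg/h = 233.2/3600 = 0.0647778 kg/s
t_res = M / Q_s = 10.25 / 0.0647778 = 158.233 s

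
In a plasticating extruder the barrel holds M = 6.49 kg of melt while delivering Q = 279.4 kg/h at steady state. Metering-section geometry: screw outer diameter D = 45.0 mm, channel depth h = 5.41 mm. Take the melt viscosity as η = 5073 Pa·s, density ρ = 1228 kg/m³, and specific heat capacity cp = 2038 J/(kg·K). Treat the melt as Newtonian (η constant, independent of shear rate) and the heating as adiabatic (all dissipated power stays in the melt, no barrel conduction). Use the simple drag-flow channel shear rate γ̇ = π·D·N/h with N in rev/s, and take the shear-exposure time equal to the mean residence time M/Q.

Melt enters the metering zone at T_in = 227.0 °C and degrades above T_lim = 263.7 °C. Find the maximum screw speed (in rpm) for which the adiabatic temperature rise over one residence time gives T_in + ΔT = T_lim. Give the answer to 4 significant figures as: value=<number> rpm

value=33.79 rpm

Q_s = Q / 3600 = 279.4 / 3600 = 0.0776111 kg/s
t_res = M / Q_s = 6.49 ÷ 0.0776111 = 83.622 s
Convert to metres: D = 0.045 m, h = 0.00541 m
ΔT_a = T_lim − T_in = 263.7 − 227.0 = 36.7 K
γ̇_max² = ΔT_a·ρ·cp / (η·t_res) = [36.7 × 1228 × 2038] / [5073 × 83.622] = 216.512 s⁻²
γ̇_max = √216.512 = 14.7144 s⁻¹
N_max = γ̇_max h / (πD) = 14.7144·0.00541/(π·0.045) = 0.563088 rev/s → ×60 = 33.7853 rpm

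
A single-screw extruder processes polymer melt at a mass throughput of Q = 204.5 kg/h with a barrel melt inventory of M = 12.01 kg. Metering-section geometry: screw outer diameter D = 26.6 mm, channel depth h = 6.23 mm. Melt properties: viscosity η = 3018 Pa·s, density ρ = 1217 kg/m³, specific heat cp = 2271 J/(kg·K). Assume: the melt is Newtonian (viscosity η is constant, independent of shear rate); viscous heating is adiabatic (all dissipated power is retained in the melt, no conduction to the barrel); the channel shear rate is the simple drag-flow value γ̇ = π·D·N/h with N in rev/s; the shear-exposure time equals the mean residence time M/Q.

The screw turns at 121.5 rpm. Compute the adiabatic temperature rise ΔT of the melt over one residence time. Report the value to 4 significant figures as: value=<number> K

Throughput in SI: Q_s = 204.5 kg/h ÷ 3600 s/h = 0.0568056 kg/s
Mean residence time: t_res = M/Q_s = 12.01 kg / 0.0568056 kg/s = 211.423 s
D = 26.6 mm = 0.0266 m;  h = 6.23 mm = 0.00623 m;  N = 121.5 rpm / 60 = 2.025 rev/s
γ̇ = π D N / h = (π)(0.0266)(2.025) / 0.00623 = 27.1624 s⁻¹
ΔT = η·γ̇²·t_res / (ρ·cp) = 3018 · (27.1624)² · 211.423 / (1217 · 2271) = 170.334 K

value=170.3 K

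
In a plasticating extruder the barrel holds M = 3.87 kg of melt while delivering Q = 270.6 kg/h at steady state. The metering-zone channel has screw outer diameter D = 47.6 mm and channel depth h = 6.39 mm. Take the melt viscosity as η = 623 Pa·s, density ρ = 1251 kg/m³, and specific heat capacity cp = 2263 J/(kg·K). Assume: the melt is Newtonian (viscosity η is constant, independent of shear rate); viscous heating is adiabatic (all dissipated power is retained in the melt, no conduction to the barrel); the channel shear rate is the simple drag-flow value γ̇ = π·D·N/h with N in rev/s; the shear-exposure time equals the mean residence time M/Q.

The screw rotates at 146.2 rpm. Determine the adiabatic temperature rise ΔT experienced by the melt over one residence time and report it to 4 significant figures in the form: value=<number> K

value=36.84 K

Throughput in SI: Q_s = 270.6 kg/h ÷ 3600 s/h = 0.0751667 kg/s
t_res = M / Q_s = 3.87 ÷ 0.0751667 = 51.4856 s
D = 47.6 mm = 0.0476 m;  h = 6.39 mm = 0.00639 m;  N = 146.2 rpm / 60 = 2.43667 rev/s
γ̇ = π D N / h = (π)(0.0476)(2.43667) / 0.00639 = 57.0233 s⁻¹
ΔT = η·γ̇²·t_res / (ρ·cp) = 623 · (57.0233)² · 51.4856 / (1251 · 2263) = 36.8414 K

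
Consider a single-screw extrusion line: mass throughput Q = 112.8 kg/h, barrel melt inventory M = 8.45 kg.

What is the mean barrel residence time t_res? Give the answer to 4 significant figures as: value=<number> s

Convert throughput: Q = 112.8 kg/h = 112.8/3600 = 0.0313333 kg/s
t_res = M / Q_s = 8.45 / 0.0313333 = 269.681 s

value=269.7 s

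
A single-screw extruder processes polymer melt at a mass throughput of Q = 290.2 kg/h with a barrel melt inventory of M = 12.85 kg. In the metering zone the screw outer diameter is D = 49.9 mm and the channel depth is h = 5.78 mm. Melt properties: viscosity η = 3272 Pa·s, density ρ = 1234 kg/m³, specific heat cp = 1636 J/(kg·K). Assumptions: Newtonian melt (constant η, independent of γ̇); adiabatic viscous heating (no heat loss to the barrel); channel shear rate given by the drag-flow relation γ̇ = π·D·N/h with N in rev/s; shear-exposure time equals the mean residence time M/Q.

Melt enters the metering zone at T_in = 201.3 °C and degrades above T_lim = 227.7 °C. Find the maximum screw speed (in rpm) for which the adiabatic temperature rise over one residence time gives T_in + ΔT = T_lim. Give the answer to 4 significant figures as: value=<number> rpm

value=22.36 rpm

Q_s = Q / 3600 = 290.2 / 3600 = 0.0806111 kg/s
t_res = M / Q_s = 12.85 ÷ 0.0806111 = 159.407 s
D = 49.9 mm = 0.0499 m;  h = 5.78 mm = 0.00578 m
ΔT_a = T_lim − T_in = 227.7 − 201.3 = 26.4 K
γ̇_max² = ΔT_a·ρ·cp / (η·t_res) = [26.4 × 1234 × 1636] / [3272 × 159.407] = 102.184 s⁻²
γ̇_max = √102.184 = 10.1086 s⁻¹
N_max = γ̇_max h / (πD) = 10.1086·0.00578/(π·0.0499) = 0.372707 rev/s → ×60 = 22.3624 rpm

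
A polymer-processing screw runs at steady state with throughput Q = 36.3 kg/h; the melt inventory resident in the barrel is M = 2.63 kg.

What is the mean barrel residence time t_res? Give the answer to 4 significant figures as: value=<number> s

Convert throughput: Q = 36.3 kg/h = 36.3/3600 = 0.0100833 kg/s
t_res = M / Q_s = 2.63 / 0.0100833 = 260.826 s

value=260.8 s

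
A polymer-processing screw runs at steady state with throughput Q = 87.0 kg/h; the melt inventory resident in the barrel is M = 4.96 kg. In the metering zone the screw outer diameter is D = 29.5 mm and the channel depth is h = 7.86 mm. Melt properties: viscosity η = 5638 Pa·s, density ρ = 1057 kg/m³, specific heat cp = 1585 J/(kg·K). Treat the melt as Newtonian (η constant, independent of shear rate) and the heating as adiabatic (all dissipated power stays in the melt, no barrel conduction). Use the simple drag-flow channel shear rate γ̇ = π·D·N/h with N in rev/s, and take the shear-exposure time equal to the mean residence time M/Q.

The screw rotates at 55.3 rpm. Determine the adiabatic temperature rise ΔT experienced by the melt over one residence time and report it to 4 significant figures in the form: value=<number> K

Throughput in SI: Q_s = 87.0 kg/h ÷ 3600 s/h = 0.0241667 kg/s
Mean residence time: t_res = M/Q_s = 4.96 kg / 0.0241667 kg/s = 205.241 s
Geometry in metres: D = 29.5 mm → 0.0295 m, h = 7.86 mm → 0.00786 m; screw speed N = 55.3 rpm = 0.921667 rev/s
γ̇ = π D N / h = (π)(0.0295)(0.921667) / 0.00786 = 10.8673 s⁻¹
ΔT = η·γ̇²·t_res/(ρ·cp) = [5638 × 10.8673² × 205.241] / [1057 × 1585] = 81.5703 K

value=81.57 K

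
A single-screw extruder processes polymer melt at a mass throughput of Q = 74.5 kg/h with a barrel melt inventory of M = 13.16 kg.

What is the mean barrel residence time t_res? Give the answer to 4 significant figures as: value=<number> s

value=635.9 s

Throughput in SI: Q_s = 74.5 kg/h ÷ 3600 s/h = 0.0206944 kg/s
t_res = M / Q_s = 13.16 / 0.0206944 = 635.919 s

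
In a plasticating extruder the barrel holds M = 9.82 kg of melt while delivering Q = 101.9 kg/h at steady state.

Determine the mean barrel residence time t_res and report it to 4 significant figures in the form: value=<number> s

Convert throughput: Q = 101.9 kg/h = 101.9/3600 = 0.0283056 kg/s
Mean residence time: t_res = M/Q_s = 9.82 kg / 0.0283056 kg/s = 346.928 s

value=346.9 s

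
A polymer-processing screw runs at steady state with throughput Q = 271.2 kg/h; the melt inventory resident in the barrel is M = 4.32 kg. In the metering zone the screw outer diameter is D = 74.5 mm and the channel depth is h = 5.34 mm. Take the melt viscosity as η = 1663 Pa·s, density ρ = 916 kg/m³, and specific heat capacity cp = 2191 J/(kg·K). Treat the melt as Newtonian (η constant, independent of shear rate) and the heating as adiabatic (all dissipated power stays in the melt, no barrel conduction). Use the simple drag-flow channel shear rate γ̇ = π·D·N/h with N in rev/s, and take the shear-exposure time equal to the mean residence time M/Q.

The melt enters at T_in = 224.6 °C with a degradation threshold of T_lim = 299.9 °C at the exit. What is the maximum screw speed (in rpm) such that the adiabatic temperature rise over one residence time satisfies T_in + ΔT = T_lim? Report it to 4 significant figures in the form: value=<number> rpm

value=54.50 rpm

Q_s = Q / 3600 = 271.2 / 3600 = 0.0753333 kg/s
Mean residence time: t_res = M/Q_s = 4.32 kg / 0.0753333 kg/s = 57.3451 s
Convert to metres: D = 0.0745 m, h = 0.00534 m
ΔT_a = T_lim − T_in = 299.9 − 224.6 = 75.3 K
γ̇_max² = ΔT_a·ρ·cp / (η·t_res) = [75.3 × 916 × 2191] / [1663 × 57.3451] = 1584.69 s⁻²
γ̇_max = sqrt(1584.69) = 39.8082 s⁻¹
N_max = γ̇_max h / (πD) = 39.8082·0.00534/(π·0.0745) = 0.908254 rev/s → ×60 = 54.4952 rpm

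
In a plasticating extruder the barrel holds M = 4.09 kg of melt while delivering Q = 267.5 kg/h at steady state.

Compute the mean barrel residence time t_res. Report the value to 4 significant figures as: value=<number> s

value=55.04 s

Convert throughput: Q = 267.5 kg/h = 267.5/3600 = 0.0743056 kg/s
t_res = M / Q_s = 4.09 / 0.0743056 = 55.043 s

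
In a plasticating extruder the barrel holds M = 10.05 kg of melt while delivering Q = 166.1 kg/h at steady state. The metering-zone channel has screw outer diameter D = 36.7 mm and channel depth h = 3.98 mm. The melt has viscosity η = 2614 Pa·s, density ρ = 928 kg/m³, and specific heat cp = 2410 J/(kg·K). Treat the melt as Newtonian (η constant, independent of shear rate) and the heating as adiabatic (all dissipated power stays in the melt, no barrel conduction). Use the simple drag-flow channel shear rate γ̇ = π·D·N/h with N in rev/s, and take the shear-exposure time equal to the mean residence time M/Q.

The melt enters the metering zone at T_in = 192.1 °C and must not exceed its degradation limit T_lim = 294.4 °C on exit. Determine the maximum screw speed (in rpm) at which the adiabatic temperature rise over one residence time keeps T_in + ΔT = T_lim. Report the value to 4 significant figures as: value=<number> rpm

Throughput in SI: Q_s = 166.1 kg/h ÷ 3600 s/h = 0.0461389 kg/s
t_res = M / Q_s = 10.05 ÷ 0.0461389 = 217.821 s
D = 36.7 mm = 0.0367 m;  h = 3.98 mm = 0.00398 m
ΔT_a = T_lim − T_in = 294.4 °C − 192.1 °C = 102.3 K
γ̇_max² = ΔT_a·ρ·cp/(η·t_res) = 102.3·928·2410/(2614·217.821) = 401.824 s⁻²
γ̇_max = sqrt(401.824) = 20.0456 s⁻¹
N_max = γ̇_max·h / (π·D) = 20.0456 · 0.00398 / (π · 0.0367) = 0.691967 rev/s = 41.518 rpm

value=41.52 rpm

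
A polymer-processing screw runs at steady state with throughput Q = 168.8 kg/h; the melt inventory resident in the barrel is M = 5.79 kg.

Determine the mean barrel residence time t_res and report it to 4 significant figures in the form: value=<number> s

value=123.5 s

Convert throughput: Q = 168.8 kg/h = 168.8/3600 = 0.0468889 kg/s
t_res = M / Q_s = 5.79 / 0.0468889 = 123.483 s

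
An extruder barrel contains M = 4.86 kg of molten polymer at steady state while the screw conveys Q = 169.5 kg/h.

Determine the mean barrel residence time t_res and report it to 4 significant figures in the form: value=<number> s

value=103.2 s

Throughput in SI: Q_s = 169.5 kg/h ÷ 3600 s/h = 0.0470833 kg/s
Mean residence time: t_res = M/Q_s = 4.86 kg / 0.0470833 kg/s = 103.221 s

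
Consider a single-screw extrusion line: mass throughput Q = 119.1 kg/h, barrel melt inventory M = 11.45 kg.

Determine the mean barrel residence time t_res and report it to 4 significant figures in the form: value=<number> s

Convert throughput: Q = 119.1 kg/h = 119.1/3600 = 0.0330833 kg/s
t_res = M / Q_s = 11.45 / 0.0330833 = 346.096 s

value=346.1 s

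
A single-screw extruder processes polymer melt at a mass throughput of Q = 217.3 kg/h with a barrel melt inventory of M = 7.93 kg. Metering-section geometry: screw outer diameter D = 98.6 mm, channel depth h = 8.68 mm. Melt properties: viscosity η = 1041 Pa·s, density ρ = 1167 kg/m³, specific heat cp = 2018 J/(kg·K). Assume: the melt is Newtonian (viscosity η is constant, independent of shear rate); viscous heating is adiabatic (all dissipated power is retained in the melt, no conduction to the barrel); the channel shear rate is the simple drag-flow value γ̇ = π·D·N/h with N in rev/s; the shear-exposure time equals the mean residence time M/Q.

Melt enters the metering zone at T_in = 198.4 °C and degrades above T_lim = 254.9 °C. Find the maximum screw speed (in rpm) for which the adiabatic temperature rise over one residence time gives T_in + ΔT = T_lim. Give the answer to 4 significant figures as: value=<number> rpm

value=52.44 rpm

Q_s = Q / 3600 = 217.3 / 3600 = 0.0603611 kg/s
t_res = M / Q_s = 7.93 ÷ 0.0603611 = 131.376 s
Convert to metres: D = 0.0986 m, h = 0.00868 m
ΔT_a = T_lim − T_in = 254.9 °C − 198.4 °C = 56.5 K
γ̇_max² = ΔT_a·ρ·cp / (η·t_res) = [56.5 × 1167 × 2018] / [1041 × 131.376] = 972.912 s⁻²
γ̇_max = √972.912 = 31.1915 s⁻¹
Solve γ̇ = πDN/h for N: N_max = γ̇_max·h/(π·D) = 31.1915 × 0.00868 / (π × 0.0986) = 0.874037 rev/s = 52.4422 rpm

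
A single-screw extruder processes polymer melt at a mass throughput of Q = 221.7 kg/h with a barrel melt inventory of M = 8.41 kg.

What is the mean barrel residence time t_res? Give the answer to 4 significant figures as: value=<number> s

Q_s = Q / 3600 = 221.7 / 3600 = 0.0615833 kg/s
t_res = M / Q_s = 8.41 / 0.0615833 = 136.563 s

value=136.6 s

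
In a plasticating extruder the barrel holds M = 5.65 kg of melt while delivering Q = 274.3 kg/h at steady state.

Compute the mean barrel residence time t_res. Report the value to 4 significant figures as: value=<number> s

value=74.15 s

Convert throughput: Q = 274.3 kg/h = 274.3/3600 = 0.0761944 kg/s
t_res = M / Q_s = 5.65 ÷ 0.0761944 = 74.1524 s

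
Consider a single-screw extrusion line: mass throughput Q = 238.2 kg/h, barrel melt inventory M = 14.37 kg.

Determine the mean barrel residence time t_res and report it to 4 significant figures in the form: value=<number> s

Q_s = Q / 3600 = 238.2 / 3600 = 0.0661667 kg/s
t_res = M / Q_s = 14.37 / 0.0661667 = 217.179 s

value=217.2 s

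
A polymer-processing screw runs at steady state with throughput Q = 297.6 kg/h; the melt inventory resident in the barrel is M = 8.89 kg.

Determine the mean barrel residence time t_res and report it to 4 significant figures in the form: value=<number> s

value=107.5 s

Convert throughput: Q = 297.6 kg/h = 297.6/3600 = 0.0826667 kg/s
Mean residence time: t_res = M/Q_s = 8.89 kg / 0.0826667 kg/s = 107.54 s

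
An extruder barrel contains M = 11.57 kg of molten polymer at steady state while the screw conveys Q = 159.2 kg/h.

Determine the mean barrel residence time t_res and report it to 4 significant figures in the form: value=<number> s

value=261.6 s

Throughput in SI: Q_s = 159.2 kg/h ÷ 3600 s/h = 0.0442222 kg/s
t_res = M / Q_s = 11.57 ÷ 0.0442222 = 261.633 s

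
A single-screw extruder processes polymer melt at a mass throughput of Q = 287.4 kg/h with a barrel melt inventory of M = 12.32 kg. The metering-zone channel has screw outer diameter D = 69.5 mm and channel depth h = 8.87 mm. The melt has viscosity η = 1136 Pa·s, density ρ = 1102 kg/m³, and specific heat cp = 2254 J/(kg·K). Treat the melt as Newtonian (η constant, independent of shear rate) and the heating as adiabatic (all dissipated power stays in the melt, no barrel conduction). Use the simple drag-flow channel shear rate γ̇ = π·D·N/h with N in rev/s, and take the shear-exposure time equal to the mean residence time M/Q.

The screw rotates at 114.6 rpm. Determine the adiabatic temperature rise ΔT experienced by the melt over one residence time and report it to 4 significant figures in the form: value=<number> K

Convert throughput: Q = 287.4 kg/h = 287.4/3600 = 0.0798333 kg/s
t_res = M / Q_s = 12.32 ÷ 0.0798333 = 154.322 s
Convert to SI: D = 0.0695 m, h = 0.00887 m, N = 114.6/60 = 1.91 rev/s
Shear rate: γ̇ = πDN/h = π·0.0695·1.91/0.00887 = 47.0159 s⁻¹
ΔT = η·γ̇²·t_res/(ρ·cp) = [1136 × 47.0159² × 154.322] / [1102 × 2254] = 156.012 K

value=156.0 K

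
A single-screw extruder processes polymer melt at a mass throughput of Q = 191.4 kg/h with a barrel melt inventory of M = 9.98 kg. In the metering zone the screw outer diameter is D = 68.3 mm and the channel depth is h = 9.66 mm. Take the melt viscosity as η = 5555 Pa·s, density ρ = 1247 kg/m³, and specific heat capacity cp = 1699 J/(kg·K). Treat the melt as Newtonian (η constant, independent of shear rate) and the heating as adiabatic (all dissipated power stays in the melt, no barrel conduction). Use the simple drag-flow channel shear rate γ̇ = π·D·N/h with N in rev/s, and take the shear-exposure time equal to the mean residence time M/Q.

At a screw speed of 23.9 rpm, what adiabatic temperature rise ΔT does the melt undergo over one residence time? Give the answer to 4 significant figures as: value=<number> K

value=38.53 K

Throughput in SI: Q_s = 191.4 kg/h ÷ 3600 s/h = 0.0531667 kg/s
t_res = M / Q_s = 9.98 / 0.0531667 = 187.712 s
Geometry in metres: D = 68.3 mm → 0.0683 m, h = 9.66 mm → 0.00966 m; screw speed N = 23.9 rpm = 0.398333 rev/s
γ̇ = π·D·N / h = π · 0.0683 · 0.398333 / 0.00966 = 8.8479 s⁻¹
ΔT = η·γ̇²·t_res / (ρ·cp) = 5555 · (8.8479)² · 187.712 / (1247 · 1699) = 38.5297 K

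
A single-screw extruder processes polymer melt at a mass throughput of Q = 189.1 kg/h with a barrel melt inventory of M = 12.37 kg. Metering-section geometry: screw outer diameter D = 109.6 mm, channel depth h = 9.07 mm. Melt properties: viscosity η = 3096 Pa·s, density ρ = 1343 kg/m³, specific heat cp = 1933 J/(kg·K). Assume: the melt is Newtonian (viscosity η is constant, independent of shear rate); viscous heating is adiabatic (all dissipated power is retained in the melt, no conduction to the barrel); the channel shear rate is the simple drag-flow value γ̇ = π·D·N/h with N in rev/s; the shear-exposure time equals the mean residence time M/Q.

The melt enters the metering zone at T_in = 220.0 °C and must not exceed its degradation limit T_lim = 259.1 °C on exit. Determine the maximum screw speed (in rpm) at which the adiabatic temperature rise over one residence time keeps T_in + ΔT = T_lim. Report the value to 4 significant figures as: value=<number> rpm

value=18.65 rpm

Q_s = Q / 3600 = 189.1 / 3600 = 0.0525278 kg/s
t_res = M / Q_s = 12.37 ÷ 0.0525278 = 235.494 s
Convert to metres: D = 0.1096 m, h = 0.00907 m
ΔT_a = T_lim − T_in = 259.1 °C − 220.0 °C = 39.1 K
γ̇_max² = ΔT_a·ρ·cp / (η·t_res) = [39.1 × 1343 × 1933] / [3096 × 235.494] = 139.22 s⁻²
γ̇_max = sqrt(139.22) = 11.7992 s⁻¹
N_max = γ̇_max·h / (π·D) = 11.7992 · 0.00907 / (π · 0.1096) = 0.310812 rev/s = 18.6487 rpm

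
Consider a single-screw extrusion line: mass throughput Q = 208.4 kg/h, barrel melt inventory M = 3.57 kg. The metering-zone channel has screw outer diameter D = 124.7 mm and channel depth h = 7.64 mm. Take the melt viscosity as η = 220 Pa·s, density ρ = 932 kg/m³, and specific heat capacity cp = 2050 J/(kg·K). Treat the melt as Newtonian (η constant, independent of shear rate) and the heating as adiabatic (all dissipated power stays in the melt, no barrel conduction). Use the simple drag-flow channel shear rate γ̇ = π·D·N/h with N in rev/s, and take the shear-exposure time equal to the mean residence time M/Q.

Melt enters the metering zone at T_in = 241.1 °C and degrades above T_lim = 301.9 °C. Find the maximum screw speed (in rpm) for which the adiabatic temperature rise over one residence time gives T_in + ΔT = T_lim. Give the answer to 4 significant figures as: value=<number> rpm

Convert throughput: Q = 208.4 kg/h = 208.4/3600 = 0.0578889 kg/s
t_res = M / Q_s = 3.57 / 0.0578889 = 61.6699 s
D = 124.7 mm = 0.1247 m;  h = 7.64 mm = 0.00764 m
Allowable rise: ΔT_a = T_lim − T_in = 301.9 − 241.1 = 60.8 K
γ̇_max² = ΔT_a·ρ·cp/(η·t_res) = 60.8·932·2050/(220·61.6699) = 8562.05 s⁻²
Take the square root: γ̇_max = √(8562.05) = 92.5313 s⁻¹
N_max = γ̇_max·h / (π·D) = 92.5313 · 0.00764 / (π · 0.1247) = 1.80454 rev/s = 108.272 rpm

value=108.3 rpm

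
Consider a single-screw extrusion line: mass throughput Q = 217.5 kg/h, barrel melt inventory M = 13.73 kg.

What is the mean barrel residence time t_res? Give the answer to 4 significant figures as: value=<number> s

Q_s = Q / 3600 = 217.5 / 3600 = 0.0604167 kg/s
t_res = M / Q_s = 13.73 ÷ 0.0604167 = 227.255 s

value=227.3 s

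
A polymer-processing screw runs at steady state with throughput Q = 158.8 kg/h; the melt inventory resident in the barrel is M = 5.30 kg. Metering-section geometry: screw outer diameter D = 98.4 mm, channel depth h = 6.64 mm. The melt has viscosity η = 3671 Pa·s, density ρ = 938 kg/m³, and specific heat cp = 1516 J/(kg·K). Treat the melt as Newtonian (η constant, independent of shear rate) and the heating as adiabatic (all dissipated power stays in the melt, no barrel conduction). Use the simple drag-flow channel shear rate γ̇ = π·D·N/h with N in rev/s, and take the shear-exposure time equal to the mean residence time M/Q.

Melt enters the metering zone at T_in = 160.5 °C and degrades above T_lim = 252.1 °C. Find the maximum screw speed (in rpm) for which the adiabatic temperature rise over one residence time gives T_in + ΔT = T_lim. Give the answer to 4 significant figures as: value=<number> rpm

Throughput in SI: Q_s = 158.8 kg/h ÷ 3600 s/h = 0.0441111 kg/s
Mean residence time: t_res = M/Q_s = 5.30 kg / 0.0441111 kg/s = 120.151 s
Convert to metres: D = 0.0984 m, h = 0.00664 m
ΔT_a = T_lim − T_in = 252.1 °C − 160.5 °C = 91.6 K
γ̇_max² = ΔT_a·ρ·cp / (η·t_res) = [91.6 × 938 × 1516] / [3671 × 120.151] = 295.315 s⁻²
Take the square root: γ̇_max = √(295.315) = 17.1847 s⁻¹
Solve γ̇ = πDN/h for N: N_max = γ̇_max·h/(π·D) = 17.1847 × 0.00664 / (π × 0.0984) = 0.369118 rev/s = 22.1471 rpm

value=22.15 rpm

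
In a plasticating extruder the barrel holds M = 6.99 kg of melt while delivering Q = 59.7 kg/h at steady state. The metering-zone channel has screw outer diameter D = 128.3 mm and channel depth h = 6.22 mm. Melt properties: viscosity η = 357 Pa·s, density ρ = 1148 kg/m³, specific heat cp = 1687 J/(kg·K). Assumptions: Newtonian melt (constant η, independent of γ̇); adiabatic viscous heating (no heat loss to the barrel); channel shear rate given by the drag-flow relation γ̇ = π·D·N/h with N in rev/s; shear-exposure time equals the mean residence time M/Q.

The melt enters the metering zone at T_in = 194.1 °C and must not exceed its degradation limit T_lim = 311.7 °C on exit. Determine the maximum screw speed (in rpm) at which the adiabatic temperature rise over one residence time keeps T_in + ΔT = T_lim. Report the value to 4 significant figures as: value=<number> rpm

value=36.02 rpm

Convert throughput: Q = 59.7 kg/h = 59.7/3600 = 0.0165833 kg/s
t_res = M / Q_s = 6.99 ÷ 0.0165833 = 421.508 s
Geometry in SI: D = 128.3 mm → 0.1283 m, h = 6.22 mm → 0.00622 m
ΔT_a = T_lim − T_in = 311.7 − 194.1 = 117.6 K
γ̇_max² = ΔT_a·ρ·cp / (η·t_res) = [117.6 × 1148 × 1687] / [357 × 421.508] = 1513.53 s⁻²
γ̇_max = sqrt(1513.53) = 38.9041 s⁻¹
N_max = γ̇_max h / (πD) = 38.9041·0.00622/(π·0.1283) = 0.600357 rev/s → ×60 = 36.0214 rpm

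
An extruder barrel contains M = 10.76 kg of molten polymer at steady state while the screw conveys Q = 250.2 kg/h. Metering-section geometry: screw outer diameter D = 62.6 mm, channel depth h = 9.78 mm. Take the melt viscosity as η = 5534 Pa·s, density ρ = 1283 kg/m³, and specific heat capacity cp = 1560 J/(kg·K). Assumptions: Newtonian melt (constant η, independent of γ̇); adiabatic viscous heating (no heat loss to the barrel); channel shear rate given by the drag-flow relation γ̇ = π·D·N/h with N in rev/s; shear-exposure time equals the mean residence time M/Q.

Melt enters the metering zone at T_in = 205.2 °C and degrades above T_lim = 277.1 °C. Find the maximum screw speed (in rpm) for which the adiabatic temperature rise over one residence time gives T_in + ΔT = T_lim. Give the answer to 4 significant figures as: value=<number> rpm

Q_s = Q / 3600 = 250.2 / 3600 = 0.0695 kg/s
t_res = M / Q_s = 10.76 / 0.0695 = 154.82 s
D = 62.6 mm = 0.0626 m;  h = 9.78 mm = 0.00978 m
Allowable rise: ΔT_a = T_lim − T_in = 277.1 − 205.2 = 71.9 K
γ̇_max² = ΔT_a·ρ·cp / (η·t_res) = [71.9 × 1283 × 1560] / [5534 × 154.82] = 167.963 s⁻²
γ̇_max = √167.963 = 12.9601 s⁻¹
Solve γ̇ = πDN/h for N: N_max = γ̇_max·h/(π·D) = 12.9601 × 0.00978 / (π × 0.0626) = 0.644498 rev/s = 38.6699 rpm

value=38.67 rpm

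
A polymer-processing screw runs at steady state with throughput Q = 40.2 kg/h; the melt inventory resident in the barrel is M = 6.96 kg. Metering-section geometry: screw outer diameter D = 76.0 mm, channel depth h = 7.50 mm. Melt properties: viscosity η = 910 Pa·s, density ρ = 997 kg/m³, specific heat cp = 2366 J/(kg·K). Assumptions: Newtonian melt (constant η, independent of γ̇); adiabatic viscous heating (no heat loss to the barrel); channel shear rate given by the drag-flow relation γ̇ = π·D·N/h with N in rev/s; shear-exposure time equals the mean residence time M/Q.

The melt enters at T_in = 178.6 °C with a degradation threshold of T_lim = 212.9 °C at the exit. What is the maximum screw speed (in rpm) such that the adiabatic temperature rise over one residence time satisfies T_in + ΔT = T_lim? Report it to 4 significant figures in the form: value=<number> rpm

value=22.51 rpm

Q_s = Q / 3600 = 40.2 / 3600 = 0.0111667 kg/s
t_res = M / Q_s = 6.96 ÷ 0.0111667 = 623.284 s
D = 76.0 mm = 0.076 m;  h = 7.50 mm = 0.0075 m
Allowable rise: ΔT_a = T_lim − T_in = 212.9 − 178.6 = 34.3 K
Invert ΔT = ηγ̇²t_res/(ρcp) for γ̇: γ̇_max² = ΔT_a ρ cp / (η t_res) = 34.3·997·2366 / (910·623.284) = 142.652 s⁻²
γ̇_max = √142.652 = 11.9437 s⁻¹
N_max = γ̇_max h / (πD) = 11.9437·0.0075/(π·0.076) = 0.375177 rev/s → ×60 = 22.5106 rpm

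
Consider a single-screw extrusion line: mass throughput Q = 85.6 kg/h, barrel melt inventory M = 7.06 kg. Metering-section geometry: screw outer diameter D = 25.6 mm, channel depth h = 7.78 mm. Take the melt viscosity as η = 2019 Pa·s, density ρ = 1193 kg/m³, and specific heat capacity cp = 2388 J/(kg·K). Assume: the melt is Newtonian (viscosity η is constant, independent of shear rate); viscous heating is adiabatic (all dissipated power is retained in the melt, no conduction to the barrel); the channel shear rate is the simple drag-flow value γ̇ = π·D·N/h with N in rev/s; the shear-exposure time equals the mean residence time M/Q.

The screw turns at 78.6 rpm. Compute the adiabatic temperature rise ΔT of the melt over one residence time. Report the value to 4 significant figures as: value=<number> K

Throughput in SI: Q_s = 85.6 kg/h ÷ 3600 s/h = 0.0237778 kg/s
Mean residence time: t_res = M/Q_s = 7.06 kg / 0.0237778 kg/s = 296.916 s
D = 25.6 mm = 0.0256 m;  h = 7.78 mm = 0.00778 m;  N = 78.6 rpm / 60 = 1.31 rev/s
Shear rate: γ̇ = πDN/h = π·0.0256·1.31/0.00778 = 13.542 s⁻¹
ΔT = η·γ̇²·t_res/(ρ·cp) = [2019 × 13.542² × 296.916] / [1193 × 2388] = 38.5885 K

value=38.59 K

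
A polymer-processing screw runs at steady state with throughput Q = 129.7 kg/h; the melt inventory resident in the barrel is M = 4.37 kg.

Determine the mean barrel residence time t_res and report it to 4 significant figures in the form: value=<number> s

value=121.3 s

Throughput in SI: Q_s = 129.7 kg/h ÷ 3600 s/h = 0.0360278 kg/s
Mean residence time: t_res = M/Q_s = 4.37 kg / 0.0360278 kg/s = 121.295 s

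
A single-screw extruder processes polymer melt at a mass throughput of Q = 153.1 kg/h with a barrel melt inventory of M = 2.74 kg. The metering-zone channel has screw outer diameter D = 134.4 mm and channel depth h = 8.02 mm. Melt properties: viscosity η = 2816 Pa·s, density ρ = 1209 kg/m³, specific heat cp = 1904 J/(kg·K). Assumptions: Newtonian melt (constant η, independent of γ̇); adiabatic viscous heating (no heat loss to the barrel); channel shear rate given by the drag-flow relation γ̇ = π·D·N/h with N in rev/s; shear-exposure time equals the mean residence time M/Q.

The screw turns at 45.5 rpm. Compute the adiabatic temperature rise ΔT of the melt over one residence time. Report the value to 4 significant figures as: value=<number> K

Q_s = Q / 3600 = 153.1 / 3600 = 0.0425278 kg/s
t_res = M / Q_s = 2.74 ÷ 0.0425278 = 64.4285 s
Geometry in metres: D = 134.4 mm → 0.1344 m, h = 8.02 mm → 0.00802 m; screw speed N = 45.5 rpm = 0.758333 rev/s
γ̇ = π·D·N / h = π · 0.1344 · 0.758333 / 0.00802 = 39.9241 s⁻¹
ΔT = η·γ̇²·t_res / (ρ·cp) = 2816 · (39.9241)² · 64.4285 / (1209 · 1904) = 125.628 K

value=125.6 K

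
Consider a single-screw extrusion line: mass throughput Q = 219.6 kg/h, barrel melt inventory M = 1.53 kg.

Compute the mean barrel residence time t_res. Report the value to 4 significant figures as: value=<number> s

value=25.08 s

Q_s = Q / 3600 = 219.6 / 3600 = 0.061 kg/s
t_res = M / Q_s = 1.53 / 0.061 = 25.082 s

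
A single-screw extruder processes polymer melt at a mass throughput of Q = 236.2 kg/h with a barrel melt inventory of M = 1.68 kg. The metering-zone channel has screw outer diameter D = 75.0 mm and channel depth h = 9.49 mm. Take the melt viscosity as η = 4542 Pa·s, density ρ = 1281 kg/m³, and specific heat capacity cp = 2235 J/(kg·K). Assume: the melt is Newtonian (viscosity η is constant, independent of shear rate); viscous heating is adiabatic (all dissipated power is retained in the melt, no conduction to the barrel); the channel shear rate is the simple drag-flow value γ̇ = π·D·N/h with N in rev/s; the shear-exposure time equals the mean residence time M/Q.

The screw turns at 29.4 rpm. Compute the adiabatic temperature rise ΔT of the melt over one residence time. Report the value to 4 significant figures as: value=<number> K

Convert throughput: Q = 236.2 kg/h = 236.2/3600 = 0.0656111 kg/s
Mean residence time: t_res = M/Q_s = 1.68 kg / 0.0656111 kg/s = 25.6054 s
Geometry in metres: D = 75.0 mm → 0.075 m, h = 9.49 mm → 0.00949 m; screw speed N = 29.4 rpm = 0.49 rev/s
Shear rate: γ̇ = πDN/h = π·0.075·0.49/0.00949 = 12.1658 s⁻¹
ΔT = η·γ̇²·t_res/(ρ·cp) = [4542 × 12.1658² × 25.6054] / [1281 × 2235] = 6.01221 K

value=6.012 K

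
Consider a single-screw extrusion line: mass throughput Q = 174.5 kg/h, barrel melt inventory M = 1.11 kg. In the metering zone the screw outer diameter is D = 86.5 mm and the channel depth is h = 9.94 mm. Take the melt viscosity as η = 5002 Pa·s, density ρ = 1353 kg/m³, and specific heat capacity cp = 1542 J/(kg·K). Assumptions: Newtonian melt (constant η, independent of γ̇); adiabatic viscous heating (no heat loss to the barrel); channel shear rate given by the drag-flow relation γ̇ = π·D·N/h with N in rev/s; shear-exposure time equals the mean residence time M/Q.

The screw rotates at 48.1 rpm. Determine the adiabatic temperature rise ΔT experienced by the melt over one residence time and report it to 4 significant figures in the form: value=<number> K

value=26.37 K

Throughput in SI: Q_s = 174.5 kg/h ÷ 3600 s/h = 0.0484722 kg/s
t_res = M / Q_s = 1.11 / 0.0484722 = 22.8997 s
Geometry in metres: D = 86.5 mm → 0.0865 m, h = 9.94 mm → 0.00994 m; screw speed N = 48.1 rpm = 0.801667 rev/s
γ̇ = π·D·N / h = π · 0.0865 · 0.801667 / 0.00994 = 21.9166 s⁻¹
Adiabatic rise: ΔT = η γ̇² t_res / (ρ cp) = 5002·(21.9166)²·22.8997 / (1353·1542) = 26.3717 K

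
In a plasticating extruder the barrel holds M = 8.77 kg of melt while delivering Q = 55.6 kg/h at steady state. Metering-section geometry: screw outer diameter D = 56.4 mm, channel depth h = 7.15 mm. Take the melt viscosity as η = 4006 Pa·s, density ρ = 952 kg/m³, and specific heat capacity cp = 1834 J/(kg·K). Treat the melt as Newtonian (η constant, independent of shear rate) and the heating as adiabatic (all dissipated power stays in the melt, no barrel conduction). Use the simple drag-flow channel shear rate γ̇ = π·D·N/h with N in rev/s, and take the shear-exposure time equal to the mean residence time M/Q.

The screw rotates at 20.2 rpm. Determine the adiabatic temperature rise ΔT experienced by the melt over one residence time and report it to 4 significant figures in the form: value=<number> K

value=90.69 K

Convert throughput: Q = 55.6 kg/h = 55.6/3600 = 0.0154444 kg/s
t_res = M / Q_s = 8.77 / 0.0154444 = 567.842 s
Convert to SI: D = 0.0564 m, h = 0.00715 m, N = 20.2/60 = 0.336667 rev/s
Shear rate: γ̇ = πDN/h = π·0.0564·0.336667/0.00715 = 8.34302 s⁻¹
ΔT = η·γ̇²·t_res / (ρ·cp) = 4006 · (8.34302)² · 567.842 / (952 · 1834) = 90.6876 K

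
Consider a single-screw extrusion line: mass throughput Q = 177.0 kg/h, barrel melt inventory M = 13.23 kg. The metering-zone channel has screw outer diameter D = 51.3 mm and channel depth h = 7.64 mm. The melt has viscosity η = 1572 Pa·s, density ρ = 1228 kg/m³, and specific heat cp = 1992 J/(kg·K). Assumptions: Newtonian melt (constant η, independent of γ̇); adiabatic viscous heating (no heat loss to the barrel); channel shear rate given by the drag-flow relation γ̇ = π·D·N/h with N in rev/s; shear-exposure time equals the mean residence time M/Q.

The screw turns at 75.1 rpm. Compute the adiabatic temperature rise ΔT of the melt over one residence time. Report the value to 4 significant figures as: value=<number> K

Convert throughput: Q = 177.0 kg/h = 177.0/3600 = 0.0491667 kg/s
Mean residence time: t_res = M/Q_s = 13.23 kg / 0.0491667 kg/s = 269.085 s
D = 51.3 mm = 0.0513 m;  h = 7.64 mm = 0.00764 m;  N = 75.1 rpm / 60 = 1.25167 rev/s
γ̇ = π·D·N / h = π · 0.0513 · 1.25167 / 0.00764 = 26.4036 s⁻¹
Adiabatic rise: ΔT = η γ̇² t_res / (ρ cp) = 1572·(26.4036)²·269.085 / (1228·1992) = 120.553 K

value=120.6 K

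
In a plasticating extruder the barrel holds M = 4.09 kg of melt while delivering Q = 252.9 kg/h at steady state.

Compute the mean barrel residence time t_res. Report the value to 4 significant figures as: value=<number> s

value=58.22 s

Throughput in SI: Q_s = 252.9 kg/h ÷ 3600 s/h = 0.07025 kg/s
t_res = M / Q_s = 4.09 ÷ 0.07025 = 58.2206 s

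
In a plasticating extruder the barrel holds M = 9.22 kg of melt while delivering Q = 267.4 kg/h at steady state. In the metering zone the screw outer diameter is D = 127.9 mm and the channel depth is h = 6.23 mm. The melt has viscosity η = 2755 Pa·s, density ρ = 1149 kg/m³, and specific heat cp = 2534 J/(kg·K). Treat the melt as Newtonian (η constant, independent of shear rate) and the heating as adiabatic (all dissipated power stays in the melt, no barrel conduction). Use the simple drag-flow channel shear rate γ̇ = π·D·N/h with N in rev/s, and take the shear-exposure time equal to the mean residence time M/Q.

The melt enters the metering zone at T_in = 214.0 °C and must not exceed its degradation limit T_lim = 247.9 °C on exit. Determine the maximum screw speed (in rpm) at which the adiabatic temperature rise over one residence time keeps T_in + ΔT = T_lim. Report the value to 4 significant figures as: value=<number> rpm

value=15.80 rpm

Convert throughput: Q = 267.4 kg/h = 267.4/3600 = 0.0742778 kg/s
t_res = M / Q_s = 9.22 ÷ 0.0742778 = 124.129 s
Geometry in SI: D = 127.9 mm → 0.1279 m, h = 6.23 mm → 0.00623 m
ΔT_a = T_lim − T_in = 247.9 − 214.0 = 33.9 K
γ̇_max² = ΔT_a·ρ·cp / (η·t_res) = [33.9 × 1149 × 2534] / [2755 × 124.129] = 288.624 s⁻²
γ̇_max = sqrt(288.624) = 16.9889 s⁻¹
N_max = γ̇_max·h / (π·D) = 16.9889 · 0.00623 / (π · 0.1279) = 0.263411 rev/s = 15.8047 rpm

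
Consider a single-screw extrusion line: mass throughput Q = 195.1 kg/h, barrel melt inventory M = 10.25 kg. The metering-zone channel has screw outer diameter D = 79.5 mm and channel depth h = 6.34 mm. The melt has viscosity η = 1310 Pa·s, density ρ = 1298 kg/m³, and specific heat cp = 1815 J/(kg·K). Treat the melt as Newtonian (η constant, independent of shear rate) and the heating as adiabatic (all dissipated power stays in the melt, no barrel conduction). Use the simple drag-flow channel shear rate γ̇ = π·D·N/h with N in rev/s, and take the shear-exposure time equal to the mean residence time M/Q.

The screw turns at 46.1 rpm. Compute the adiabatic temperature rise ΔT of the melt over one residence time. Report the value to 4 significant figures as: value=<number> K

value=96.35 K

Q_s = Q / 3600 = 195.1 / 3600 = 0.0541944 kg/s
t_res = M / Q_s = 10.25 ÷ 0.0541944 = 189.134 s
Geometry in metres: D = 79.5 mm → 0.0795 m, h = 6.34 mm → 0.00634 m; screw speed N = 46.1 rpm = 0.768333 rev/s
γ̇ = π·D·N / h = π · 0.0795 · 0.768333 / 0.00634 = 30.2676 s⁻¹
ΔT = η·γ̇²·t_res / (ρ·cp) = 1310 · (30.2676)² · 189.134 / (1298 · 1815) = 96.3483 K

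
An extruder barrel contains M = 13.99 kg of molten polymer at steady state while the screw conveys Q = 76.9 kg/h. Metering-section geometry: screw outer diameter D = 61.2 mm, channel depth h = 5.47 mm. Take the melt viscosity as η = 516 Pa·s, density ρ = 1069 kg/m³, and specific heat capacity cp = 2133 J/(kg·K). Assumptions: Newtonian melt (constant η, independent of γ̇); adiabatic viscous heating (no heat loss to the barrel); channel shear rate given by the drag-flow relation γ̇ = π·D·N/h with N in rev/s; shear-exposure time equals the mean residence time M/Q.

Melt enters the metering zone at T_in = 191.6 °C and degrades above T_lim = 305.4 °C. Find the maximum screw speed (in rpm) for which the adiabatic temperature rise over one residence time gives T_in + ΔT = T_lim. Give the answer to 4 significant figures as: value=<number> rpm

Q_s = Q / 3600 = 76.9 / 3600 = 0.0213611 kg/s
Mean residence time: t_res = M/Q_s = 13.99 kg / 0.0213611 kg/s = 654.928 s
Convert to metres: D = 0.0612 m, h = 0.00547 m
Allowable rise: ΔT_a = T_lim − T_in = 305.4 − 191.6 = 113.8 K
γ̇_max² = ΔT_a·ρ·cp / (η·t_res) = [113.8 × 1069 × 2133] / [516 × 654.928] = 767.834 s⁻²
Take the square root: γ̇_max = √(767.834) = 27.7098 s⁻¹
Solve γ̇ = πDN/h for N: N_max = γ̇_max·h/(π·D) = 27.7098 × 0.00547 / (π × 0.0612) = 0.788351 rev/s = 47.3011 rpm

value=47.30 rpm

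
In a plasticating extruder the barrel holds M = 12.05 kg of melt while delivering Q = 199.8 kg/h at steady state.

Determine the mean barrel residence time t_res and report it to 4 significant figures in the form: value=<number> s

value=217.1 s

Convert throughput: Q = 199.8 kg/h = 199.8/3600 = 0.0555 kg/s
t_res = M / Q_s = 12.05 ÷ 0.0555 = 217.117 s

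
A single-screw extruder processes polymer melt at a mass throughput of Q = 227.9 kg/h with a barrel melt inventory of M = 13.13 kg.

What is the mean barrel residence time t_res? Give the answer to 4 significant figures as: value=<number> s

value=207.4 s

Q_s = Q / 3600 = 227.9 / 3600 = 0.0633056 kg/s
t_res = M / Q_s = 13.13 / 0.0633056 = 207.407 s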